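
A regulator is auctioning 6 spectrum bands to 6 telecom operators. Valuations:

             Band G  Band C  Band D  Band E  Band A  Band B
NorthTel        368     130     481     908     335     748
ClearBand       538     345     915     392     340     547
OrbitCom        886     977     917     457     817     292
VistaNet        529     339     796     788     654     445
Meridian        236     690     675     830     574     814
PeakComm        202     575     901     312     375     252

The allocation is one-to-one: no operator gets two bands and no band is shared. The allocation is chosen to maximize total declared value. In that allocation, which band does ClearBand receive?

Optimal: NorthTel→Band E ($908M), ClearBand→Band G ($538M), OrbitCom→Band C ($977M), VistaNet→Band A ($654M), Meridian→Band B ($814M), PeakComm→Band D ($901M) — total 908+538+977+654+814+901 = $4792M.
Max-entry greedy (repeatedly take the single best remaining cell) gives $4470M, worse by 322.
No other one-to-one assignment exceeds $4792M.
ClearBand's own top band is Band D ($915M), but forcing ClearBand→Band D and reassigning the rest optimally gives only $4752M — worse by 40.

ClearBand receives Band G.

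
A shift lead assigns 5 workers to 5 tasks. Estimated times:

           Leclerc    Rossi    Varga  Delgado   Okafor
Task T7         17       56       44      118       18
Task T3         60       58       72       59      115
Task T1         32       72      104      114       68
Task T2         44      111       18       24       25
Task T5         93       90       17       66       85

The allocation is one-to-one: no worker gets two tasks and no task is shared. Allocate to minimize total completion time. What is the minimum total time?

Min total: 149 min

Optimal: Leclerc→Task T1 (32 min), Rossi→Task T3 (58 min), Varga→Task T5 (17 min), Delgado→Task T2 (24 min), Okafor→Task T7 (18 min) — total 32+58+17+24+18 = 149 min.
Column-greedy (each task in turn goes to its cheapest remaining worker) gives 227 min, worse by 78.
Swapping Delgado↔Okafor (Delgado→Task T7 118 min, Okafor→Task T2 25 min) adds 101.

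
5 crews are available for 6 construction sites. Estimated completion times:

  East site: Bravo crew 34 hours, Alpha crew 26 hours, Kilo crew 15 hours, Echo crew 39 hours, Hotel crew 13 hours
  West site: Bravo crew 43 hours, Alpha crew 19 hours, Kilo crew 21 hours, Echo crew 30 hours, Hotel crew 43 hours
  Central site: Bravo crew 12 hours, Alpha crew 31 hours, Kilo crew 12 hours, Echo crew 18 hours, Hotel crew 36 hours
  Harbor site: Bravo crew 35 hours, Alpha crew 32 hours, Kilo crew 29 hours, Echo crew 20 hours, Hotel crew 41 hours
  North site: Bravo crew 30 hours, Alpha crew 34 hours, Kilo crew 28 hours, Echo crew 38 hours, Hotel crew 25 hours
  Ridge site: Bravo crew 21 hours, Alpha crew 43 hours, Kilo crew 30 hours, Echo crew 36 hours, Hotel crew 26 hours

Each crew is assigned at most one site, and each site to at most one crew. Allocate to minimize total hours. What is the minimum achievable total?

Optimal: Bravo crew→Ridge site (21 hours), Alpha crew→West site (19 hours), Kilo crew→Central site (12 hours), Echo crew→Harbor site (20 hours), Hotel crew→East site (13 hours) — total 21+19+12+20+13 = 85 hours.
Row-greedy (each crew in turn takes its cheapest remaining site) gives 91 hours, worse by 6.

Minimum total: 85 hours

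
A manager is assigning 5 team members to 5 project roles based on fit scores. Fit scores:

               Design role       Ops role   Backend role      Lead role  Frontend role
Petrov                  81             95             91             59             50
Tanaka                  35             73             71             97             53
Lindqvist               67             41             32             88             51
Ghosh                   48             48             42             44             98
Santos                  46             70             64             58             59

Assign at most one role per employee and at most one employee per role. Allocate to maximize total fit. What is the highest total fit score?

Optimal: Petrov→Backend role (91 pts), Tanaka→Lead role (97 pts), Lindqvist→Design role (67 pts), Ghosh→Frontend role (98 pts), Santos→Ops role (70 pts) — total 91+97+67+98+70 = 423 pts.
Row-greedy (each employee in turn takes its best remaining role) gives 421 pts, worse by 2.
No other one-to-one assignment exceeds 423 pts.

Maximum total: 423 pts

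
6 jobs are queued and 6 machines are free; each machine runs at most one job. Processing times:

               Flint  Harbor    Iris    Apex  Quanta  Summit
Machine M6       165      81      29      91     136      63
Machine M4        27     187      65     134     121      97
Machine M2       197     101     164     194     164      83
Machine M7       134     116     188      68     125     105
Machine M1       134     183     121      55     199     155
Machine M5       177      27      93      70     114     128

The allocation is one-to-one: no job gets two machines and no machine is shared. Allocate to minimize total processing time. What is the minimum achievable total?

Minimum total: 346 min

Optimal: Flint→Machine M4 (27 min), Harbor→Machine M5 (27 min), Iris→Machine M6 (29 min), Apex→Machine M1 (55 min), Quanta→Machine M7 (125 min), Summit→Machine M2 (83 min) — total 27+27+29+55+125+83 = 346 min.
Next-best assignment: Flint→Machine M4, Harbor→Machine M5, Iris→Machine M6, Apex→Machine M1, Quanta→Machine M2, Summit→Machine M7 = 407 min.
Every other assignment is strictly worse.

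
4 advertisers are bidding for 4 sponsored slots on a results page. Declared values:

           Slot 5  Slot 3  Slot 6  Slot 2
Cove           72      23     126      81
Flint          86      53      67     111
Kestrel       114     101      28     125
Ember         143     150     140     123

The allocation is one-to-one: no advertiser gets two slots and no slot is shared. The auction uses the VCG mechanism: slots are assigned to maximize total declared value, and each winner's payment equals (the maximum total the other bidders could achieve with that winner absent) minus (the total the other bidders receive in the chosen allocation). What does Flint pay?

Flint pays $11.

Efficient allocation: Cove→Slot 6 ($126), Flint→Slot 2 ($111), Kestrel→Slot 5 ($114), Ember→Slot 3 ($150); total welfare W = $501.
Flint receives Slot 2 at value $111, so the others get W − 111 = $390.
Without Flint: best allocation of the remaining 3 bidders over all 4 slots is Cove→Slot 6 ($126), Kestrel→Slot 2 ($125), Ember→Slot 3 ($150), total $401.
VCG payment = (others' best without Flint) − (others' welfare with Flint) = 401 − 390 = $11.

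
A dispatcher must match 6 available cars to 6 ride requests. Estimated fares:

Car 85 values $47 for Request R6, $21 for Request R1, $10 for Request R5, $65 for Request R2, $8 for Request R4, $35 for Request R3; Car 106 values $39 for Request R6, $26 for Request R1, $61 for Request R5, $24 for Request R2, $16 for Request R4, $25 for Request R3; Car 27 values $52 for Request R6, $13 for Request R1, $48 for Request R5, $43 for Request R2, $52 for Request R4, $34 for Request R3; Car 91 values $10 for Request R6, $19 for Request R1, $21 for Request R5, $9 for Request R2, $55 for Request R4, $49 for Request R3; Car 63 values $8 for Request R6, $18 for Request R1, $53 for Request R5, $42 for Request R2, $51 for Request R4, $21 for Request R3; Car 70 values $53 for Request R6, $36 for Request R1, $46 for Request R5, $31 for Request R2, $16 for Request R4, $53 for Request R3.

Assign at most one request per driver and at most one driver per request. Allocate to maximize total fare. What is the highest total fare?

Max total: $314

Optimal: Car 85→Request R2 ($65), Car 106→Request R5 ($61), Car 27→Request R6 ($52), Car 91→Request R3 ($49), Car 63→Request R4 ($51), Car 70→Request R1 ($36) — total 65+61+52+49+51+36 = $314.
Max-entry greedy (repeatedly take the single best remaining cell) gives $286, worse by 28.
Swapping Car 91↔Car 106 (Car 91→Request R5 $21, Car 106→Request R3 $25) loses 64.
No other one-to-one assignment exceeds $314.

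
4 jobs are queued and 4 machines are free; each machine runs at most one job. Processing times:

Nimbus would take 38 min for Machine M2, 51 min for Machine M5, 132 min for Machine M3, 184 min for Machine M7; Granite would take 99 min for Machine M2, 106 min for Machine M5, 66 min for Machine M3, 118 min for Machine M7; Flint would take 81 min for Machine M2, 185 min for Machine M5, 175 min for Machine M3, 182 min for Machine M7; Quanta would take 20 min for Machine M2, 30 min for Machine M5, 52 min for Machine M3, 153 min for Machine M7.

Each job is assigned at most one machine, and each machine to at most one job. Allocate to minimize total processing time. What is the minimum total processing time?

Minimum total: 302 min

This is the linear assignment problem.
Optimal: Nimbus→Machine M5 (51 min), Granite→Machine M7 (118 min), Flint→Machine M2 (81 min), Quanta→Machine M3 (52 min) — total 51+118+81+52 = 302 min.
Min-entry greedy (repeatedly take the single cheapest remaining cell) gives 319 min, worse by 17.
Checked against all permutations: 302 min is optimal.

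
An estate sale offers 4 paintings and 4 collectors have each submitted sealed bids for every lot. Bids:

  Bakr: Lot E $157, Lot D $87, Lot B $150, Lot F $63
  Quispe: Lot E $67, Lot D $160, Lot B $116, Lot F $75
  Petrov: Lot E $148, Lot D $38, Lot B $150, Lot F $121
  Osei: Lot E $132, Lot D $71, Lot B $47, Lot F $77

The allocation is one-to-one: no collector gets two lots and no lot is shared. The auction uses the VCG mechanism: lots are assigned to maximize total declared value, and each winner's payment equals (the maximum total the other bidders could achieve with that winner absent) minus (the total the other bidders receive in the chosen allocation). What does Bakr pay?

Bakr pays $29.

Efficient allocation: Bakr→Lot B ($150), Quispe→Lot D ($160), Petrov→Lot F ($121), Osei→Lot E ($132); total welfare W = $563.
Bakr receives Lot B at value $150, so the others get W − 150 = $413.
Without Bakr: best allocation of the remaining 3 bidders over all 4 lots is Quispe→Lot D ($160), Petrov→Lot B ($150), Osei→Lot E ($132), total $442.
VCG payment = (others' best without Bakr) − (others' welfare with Bakr) = 442 − 413 = $29.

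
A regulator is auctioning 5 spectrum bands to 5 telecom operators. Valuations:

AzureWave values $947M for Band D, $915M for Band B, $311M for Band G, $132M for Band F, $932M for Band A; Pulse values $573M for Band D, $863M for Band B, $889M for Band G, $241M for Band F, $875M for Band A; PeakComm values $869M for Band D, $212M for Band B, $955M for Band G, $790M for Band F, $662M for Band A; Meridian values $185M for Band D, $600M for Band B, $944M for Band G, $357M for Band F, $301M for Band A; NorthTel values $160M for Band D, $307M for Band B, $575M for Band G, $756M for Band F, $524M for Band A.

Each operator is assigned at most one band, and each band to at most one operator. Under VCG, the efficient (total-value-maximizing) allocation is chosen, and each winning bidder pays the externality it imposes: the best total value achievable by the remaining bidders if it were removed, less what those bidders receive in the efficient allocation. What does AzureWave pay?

AzureWave pays $12M.

Efficient allocation: AzureWave→Band A ($932M), Pulse→Band B ($863M), PeakComm→Band D ($869M), Meridian→Band G ($944M), NorthTel→Band F ($756M); total welfare W = $4364M.
AzureWave receives Band A at value $932M, so the others get W − 932 = $3432M.
Without AzureWave: best allocation of the remaining 4 bidders over all 5 bands is Pulse→Band A ($875M), PeakComm→Band D ($869M), Meridian→Band G ($944M), NorthTel→Band F ($756M), total $3444M.
VCG payment = (others' best without AzureWave) − (others' welfare with AzureWave) = 3444 − 3432 = $12M.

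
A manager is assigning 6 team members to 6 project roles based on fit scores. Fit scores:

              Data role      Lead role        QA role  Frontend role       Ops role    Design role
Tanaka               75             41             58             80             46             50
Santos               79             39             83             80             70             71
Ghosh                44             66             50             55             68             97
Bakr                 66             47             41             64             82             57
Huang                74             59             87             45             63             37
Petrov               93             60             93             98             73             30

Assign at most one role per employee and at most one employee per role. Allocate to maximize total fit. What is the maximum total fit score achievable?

This is a one-to-one assignment (maximum-weight bipartite matching).
Optimal: Tanaka→Data role (75 pts), Santos→QA role (83 pts), Ghosh→Design role (97 pts), Bakr→Ops role (82 pts), Huang→Lead role (59 pts), Petrov→Frontend role (98 pts) — total 75+83+97+82+59+98 = 494 pts.
Max-entry greedy (repeatedly take the single best remaining cell) gives 484 pts, worse by 10.
Checked against all permutations: 494 pts is optimal.

Max total: 494 pts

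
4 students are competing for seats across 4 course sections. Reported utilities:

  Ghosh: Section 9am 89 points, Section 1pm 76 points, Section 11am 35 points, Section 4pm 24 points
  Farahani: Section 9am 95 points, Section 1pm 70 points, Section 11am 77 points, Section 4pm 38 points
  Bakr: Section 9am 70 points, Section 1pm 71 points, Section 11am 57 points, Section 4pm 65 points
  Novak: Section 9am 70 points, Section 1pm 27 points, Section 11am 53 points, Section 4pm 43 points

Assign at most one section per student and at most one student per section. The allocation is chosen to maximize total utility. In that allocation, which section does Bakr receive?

This is the linear assignment problem.
Optimal: Ghosh→Section 1pm (76 points), Farahani→Section 9am (95 points), Bakr→Section 4pm (65 points), Novak→Section 11am (53 points) — total 76+95+65+53 = 289 points.
Column-greedy (each section in turn goes to its best remaining student) gives 271 points, worse by 18.
Bakr's own top section is Section 1pm (71 points), but forcing Bakr→Section 1pm and reassigning the rest optimally gives only 280 points — worse by 9.

Bakr receives Section 4pm.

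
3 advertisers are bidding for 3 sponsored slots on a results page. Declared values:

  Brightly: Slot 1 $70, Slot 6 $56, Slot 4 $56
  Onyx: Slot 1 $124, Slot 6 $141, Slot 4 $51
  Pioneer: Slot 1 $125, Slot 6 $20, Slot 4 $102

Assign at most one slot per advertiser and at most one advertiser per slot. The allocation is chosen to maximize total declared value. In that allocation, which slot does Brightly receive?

Optimal: Brightly→Slot 4 ($56), Onyx→Slot 6 ($141), Pioneer→Slot 1 ($125) — total 56+141+125 = $322.
Row-greedy (each advertiser in turn takes its best remaining slot) gives $313, worse by 9.
Brightly's own top slot is Slot 1 ($70), but forcing Brightly→Slot 1 and reassigning the rest optimally gives only $313 — worse by 9.

Brightly receives Slot 4.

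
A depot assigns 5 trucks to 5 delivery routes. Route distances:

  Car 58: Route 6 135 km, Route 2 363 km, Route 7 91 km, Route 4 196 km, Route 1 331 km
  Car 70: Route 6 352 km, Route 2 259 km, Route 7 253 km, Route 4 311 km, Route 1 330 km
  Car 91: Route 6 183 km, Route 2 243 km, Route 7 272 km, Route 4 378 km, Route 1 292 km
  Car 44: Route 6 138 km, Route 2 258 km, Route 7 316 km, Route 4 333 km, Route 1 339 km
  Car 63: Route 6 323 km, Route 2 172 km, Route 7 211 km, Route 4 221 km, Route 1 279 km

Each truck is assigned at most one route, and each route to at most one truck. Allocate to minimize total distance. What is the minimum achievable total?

Optimal: Car 58→Route 7 (91 km), Car 70→Route 2 (259 km), Car 91→Route 1 (292 km), Car 44→Route 6 (138 km), Car 63→Route 4 (221 km) — total 91+259+292+138+221 = 1001 km.
Column-greedy (each route in turn goes to its cheapest remaining truck) gives 1185 km, worse by 184.
Next-best assignment: Car 58→Route 7, Car 70→Route 4, Car 91→Route 1, Car 44→Route 6, Car 63→Route 2 = 1004 km.
Swapping Car 58↔Car 91 (Car 58→Route 1 331 km, Car 91→Route 7 272 km) adds 220.

Minimum total: 1001 km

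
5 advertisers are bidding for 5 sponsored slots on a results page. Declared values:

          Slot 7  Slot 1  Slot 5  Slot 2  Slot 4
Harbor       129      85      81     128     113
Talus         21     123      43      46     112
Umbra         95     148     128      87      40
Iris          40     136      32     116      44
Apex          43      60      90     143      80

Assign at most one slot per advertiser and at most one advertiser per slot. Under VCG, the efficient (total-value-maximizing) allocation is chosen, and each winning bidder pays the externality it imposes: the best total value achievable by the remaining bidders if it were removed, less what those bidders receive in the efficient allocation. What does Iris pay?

Efficient allocation: Harbor→Slot 7 ($129), Talus→Slot 4 ($112), Umbra→Slot 5 ($128), Iris→Slot 1 ($136), Apex→Slot 2 ($143); total welfare W = $648.
Iris receives Slot 1 at value $136, so the others get W − 136 = $512.
Without Iris: best allocation of the remaining 4 bidders over all 5 slots is Harbor→Slot 7 ($129), Talus→Slot 4 ($112), Umbra→Slot 1 ($148), Apex→Slot 2 ($143), total $532.
VCG payment = (others' best without Iris) − (others' welfare with Iris) = 532 − 512 = $20.

Iris pays $20.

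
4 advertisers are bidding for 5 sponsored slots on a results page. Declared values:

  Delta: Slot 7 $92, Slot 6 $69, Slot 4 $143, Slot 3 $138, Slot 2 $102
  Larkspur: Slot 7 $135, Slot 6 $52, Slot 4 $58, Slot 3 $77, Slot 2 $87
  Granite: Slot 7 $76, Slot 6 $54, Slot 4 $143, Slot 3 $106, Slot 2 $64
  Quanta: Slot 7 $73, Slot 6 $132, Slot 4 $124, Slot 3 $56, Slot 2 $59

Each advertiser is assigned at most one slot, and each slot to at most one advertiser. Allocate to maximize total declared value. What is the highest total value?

Optimal: Delta→Slot 3 ($138), Larkspur→Slot 7 ($135), Granite→Slot 4 ($143), Quanta→Slot 6 ($132) — total 138+135+143+132 = $548.
Next-best assignment: Delta→Slot 4, Larkspur→Slot 7, Granite→Slot 3, Quanta→Slot 6 = $516.
Checked against all permutations: $548 is optimal.

Max total: $548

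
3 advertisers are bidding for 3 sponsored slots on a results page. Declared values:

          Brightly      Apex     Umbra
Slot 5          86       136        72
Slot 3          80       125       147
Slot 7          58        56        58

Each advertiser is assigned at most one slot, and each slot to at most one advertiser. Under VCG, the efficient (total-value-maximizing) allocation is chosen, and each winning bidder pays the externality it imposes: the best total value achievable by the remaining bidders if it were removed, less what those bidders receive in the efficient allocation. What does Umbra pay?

Efficient allocation: Brightly→Slot 7 ($58), Apex→Slot 5 ($136), Umbra→Slot 3 ($147); total welfare W = $341.
Umbra receives Slot 3 at value $147, so the others get W − 147 = $194.
Without Umbra: best allocation of the remaining 2 bidders over all 3 slots is Brightly→Slot 3 ($80), Apex→Slot 5 ($136), total $216.
VCG payment = (others' best without Umbra) − (others' welfare with Umbra) = 216 − 194 = $22.

Umbra pays $22.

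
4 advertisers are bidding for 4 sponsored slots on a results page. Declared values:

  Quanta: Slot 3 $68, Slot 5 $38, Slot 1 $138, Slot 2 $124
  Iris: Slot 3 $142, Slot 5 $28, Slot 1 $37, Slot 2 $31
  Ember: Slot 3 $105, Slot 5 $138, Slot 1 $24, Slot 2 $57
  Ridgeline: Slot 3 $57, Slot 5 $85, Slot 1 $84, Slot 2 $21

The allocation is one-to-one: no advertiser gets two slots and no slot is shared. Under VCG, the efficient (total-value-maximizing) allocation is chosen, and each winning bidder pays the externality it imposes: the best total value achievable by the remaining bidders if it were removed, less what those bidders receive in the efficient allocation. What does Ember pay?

Ember pays $15.

Efficient allocation: Quanta→Slot 2 ($124), Iris→Slot 3 ($142), Ember→Slot 5 ($138), Ridgeline→Slot 1 ($84); total welfare W = $488.
Ember receives Slot 5 at value $138, so the others get W − 138 = $350.
Without Ember: best allocation of the remaining 3 bidders over all 4 slots is Quanta→Slot 1 ($138), Iris→Slot 3 ($142), Ridgeline→Slot 5 ($85), total $365.
VCG payment = (others' best without Ember) − (others' welfare with Ember) = 365 − 350 = $15.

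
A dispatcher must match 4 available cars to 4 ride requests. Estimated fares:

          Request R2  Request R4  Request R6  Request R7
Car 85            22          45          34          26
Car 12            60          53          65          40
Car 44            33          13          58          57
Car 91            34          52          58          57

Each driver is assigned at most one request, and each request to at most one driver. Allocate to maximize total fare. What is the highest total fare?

Max total: $220

Optimal: Car 85→Request R4 ($45), Car 12→Request R2 ($60), Car 44→Request R6 ($58), Car 91→Request R7 ($57) — total 45+60+58+57 = $220.
Row-greedy (each driver in turn takes its best remaining request) gives $201, worse by 19.
Checked against all permutations: $220 is optimal.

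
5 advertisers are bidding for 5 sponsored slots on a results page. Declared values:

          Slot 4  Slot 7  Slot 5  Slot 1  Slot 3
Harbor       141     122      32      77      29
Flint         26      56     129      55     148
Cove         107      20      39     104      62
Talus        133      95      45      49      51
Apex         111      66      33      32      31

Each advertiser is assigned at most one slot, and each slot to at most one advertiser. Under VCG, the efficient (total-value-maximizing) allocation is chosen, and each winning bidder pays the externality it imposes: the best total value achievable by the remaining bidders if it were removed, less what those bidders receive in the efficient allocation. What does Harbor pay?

Efficient allocation: Harbor→Slot 7 ($122), Flint→Slot 3 ($148), Cove→Slot 1 ($104), Talus→Slot 4 ($133), Apex→Slot 5 ($33); total welfare W = $540.
Harbor receives Slot 7 at value $122, so the others get W − 122 = $418.
Without Harbor: best allocation of the remaining 4 bidders over all 5 slots is Flint→Slot 3 ($148), Cove→Slot 1 ($104), Talus→Slot 7 ($95), Apex→Slot 4 ($111), total $458.
VCG payment = (others' best without Harbor) − (others' welfare with Harbor) = 458 − 418 = $40.

Harbor pays $40.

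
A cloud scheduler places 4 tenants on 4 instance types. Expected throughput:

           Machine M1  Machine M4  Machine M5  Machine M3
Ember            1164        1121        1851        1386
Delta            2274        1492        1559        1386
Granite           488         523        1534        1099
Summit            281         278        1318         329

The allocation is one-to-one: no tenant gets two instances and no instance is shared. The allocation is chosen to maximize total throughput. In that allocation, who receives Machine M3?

Treat this as an assignment problem: match each tenant to one instance.
Optimal: Ember→Machine M4 (1121 ops/s), Delta→Machine M1 (2274 ops/s), Granite→Machine M3 (1099 ops/s), Summit→Machine M5 (1318 ops/s) — total 1121+2274+1099+1318 = 5812 ops/s.
Column-greedy (each instance in turn goes to its best remaining tenant) gives 5258 ops/s, worse by 554.
Next-best assignment: Ember→Machine M5, Delta→Machine M1, Granite→Machine M3, Summit→Machine M4 = 5502 ops/s.
Checked against all permutations: 5812 ops/s is optimal.
Granite's own top instance is Machine M5 (1534 ops/s), but forcing Granite→Machine M5 and reassigning the rest optimally gives only 5472 ops/s — worse by 340.

Granite receives Machine M3.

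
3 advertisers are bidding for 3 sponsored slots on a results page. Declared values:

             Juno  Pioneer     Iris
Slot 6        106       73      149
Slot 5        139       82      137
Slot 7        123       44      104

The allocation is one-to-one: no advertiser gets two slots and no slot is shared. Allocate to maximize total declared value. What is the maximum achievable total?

Optimal: Juno→Slot 7 ($123), Pioneer→Slot 5 ($82), Iris→Slot 6 ($149) — total 123+82+149 = $354.
Max-entry greedy (repeatedly take the single best remaining cell) gives $332, worse by 22.
No other one-to-one assignment exceeds $354.

Maximum total: $354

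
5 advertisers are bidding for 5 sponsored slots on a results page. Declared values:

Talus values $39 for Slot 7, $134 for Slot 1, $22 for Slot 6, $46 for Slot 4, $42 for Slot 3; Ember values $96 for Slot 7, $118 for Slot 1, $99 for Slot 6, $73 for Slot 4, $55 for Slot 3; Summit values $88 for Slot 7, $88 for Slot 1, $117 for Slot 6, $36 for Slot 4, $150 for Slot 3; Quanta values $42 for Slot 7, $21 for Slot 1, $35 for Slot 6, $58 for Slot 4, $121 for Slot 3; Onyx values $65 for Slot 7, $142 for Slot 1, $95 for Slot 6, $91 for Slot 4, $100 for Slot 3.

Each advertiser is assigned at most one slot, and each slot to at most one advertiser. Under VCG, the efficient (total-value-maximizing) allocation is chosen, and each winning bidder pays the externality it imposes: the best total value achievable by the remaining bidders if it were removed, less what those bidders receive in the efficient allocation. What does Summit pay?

Efficient allocation: Talus→Slot 1 ($134), Ember→Slot 7 ($96), Summit→Slot 6 ($117), Quanta→Slot 3 ($121), Onyx→Slot 4 ($91); total welfare W = $559.
Summit receives Slot 6 at value $117, so the others get W − 117 = $442.
Without Summit: best allocation of the remaining 4 bidders over all 5 slots is Talus→Slot 1 ($134), Ember→Slot 7 ($96), Quanta→Slot 3 ($121), Onyx→Slot 6 ($95), total $446.
VCG payment = (others' best without Summit) − (others' welfare with Summit) = 446 − 442 = $4.

Summit pays $4.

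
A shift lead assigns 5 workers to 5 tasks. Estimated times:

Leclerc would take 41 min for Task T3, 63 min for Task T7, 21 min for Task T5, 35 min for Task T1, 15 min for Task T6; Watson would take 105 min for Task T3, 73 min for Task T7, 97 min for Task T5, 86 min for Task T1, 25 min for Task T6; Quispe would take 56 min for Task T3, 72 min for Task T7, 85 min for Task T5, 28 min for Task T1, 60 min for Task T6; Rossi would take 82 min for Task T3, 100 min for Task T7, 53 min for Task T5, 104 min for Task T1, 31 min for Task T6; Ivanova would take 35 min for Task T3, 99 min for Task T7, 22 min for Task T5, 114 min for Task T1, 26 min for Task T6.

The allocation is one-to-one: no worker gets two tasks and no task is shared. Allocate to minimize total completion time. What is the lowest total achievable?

Minimum total: 188 min

This is the linear assignment problem.
Optimal: Leclerc→Task T5 (21 min), Watson→Task T7 (73 min), Quispe→Task T1 (28 min), Rossi→Task T6 (31 min), Ivanova→Task T3 (35 min) — total 21+73+28+31+35 = 188 min.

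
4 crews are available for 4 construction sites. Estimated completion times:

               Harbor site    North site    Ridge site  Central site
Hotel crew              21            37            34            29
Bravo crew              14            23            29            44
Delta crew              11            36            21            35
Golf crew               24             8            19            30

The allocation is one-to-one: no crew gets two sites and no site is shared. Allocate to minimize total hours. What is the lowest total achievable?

Minimum total: 72 hours

Optimal: Hotel crew→Central site (29 hours), Bravo crew→Harbor site (14 hours), Delta crew→Ridge site (21 hours), Golf crew→North site (8 hours) — total 29+14+21+8 = 72 hours.
Min-entry greedy (repeatedly take the single cheapest remaining cell) gives 77 hours, worse by 5.
Next-best assignment: Hotel crew→Central site, Bravo crew→Ridge site, Delta crew→Harbor site, Golf crew→North site = 77 hours.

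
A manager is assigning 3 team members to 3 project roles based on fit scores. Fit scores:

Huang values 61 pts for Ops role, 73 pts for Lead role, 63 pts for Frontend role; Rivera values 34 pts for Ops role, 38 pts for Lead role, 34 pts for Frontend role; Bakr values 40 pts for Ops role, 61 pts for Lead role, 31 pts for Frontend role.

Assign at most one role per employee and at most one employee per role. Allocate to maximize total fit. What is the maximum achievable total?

Maximum total: 158 pts

Optimal: Huang→Frontend role (63 pts), Rivera→Ops role (34 pts), Bakr→Lead role (61 pts) — total 63+34+61 = 158 pts.
Next-best assignment: Huang→Ops role, Rivera→Frontend role, Bakr→Lead role = 156 pts.
Swapping Huang↔Bakr (Huang→Lead role 73 pts, Bakr→Frontend role 31 pts) loses 20.
No other one-to-one assignment exceeds 158 pts.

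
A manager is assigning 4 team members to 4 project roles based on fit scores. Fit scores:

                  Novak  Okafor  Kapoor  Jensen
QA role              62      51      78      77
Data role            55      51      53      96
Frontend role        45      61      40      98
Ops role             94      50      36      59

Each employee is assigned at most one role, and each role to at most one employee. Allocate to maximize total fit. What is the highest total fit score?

Optimal: Novak→Ops role (94 pts), Okafor→Frontend role (61 pts), Kapoor→QA role (78 pts), Jensen→Data role (96 pts) — total 94+61+78+96 = 329 pts.
Max-entry greedy (repeatedly take the single best remaining cell) gives 321 pts, worse by 8.
No other one-to-one assignment exceeds 329 pts.

Max total: 329 pts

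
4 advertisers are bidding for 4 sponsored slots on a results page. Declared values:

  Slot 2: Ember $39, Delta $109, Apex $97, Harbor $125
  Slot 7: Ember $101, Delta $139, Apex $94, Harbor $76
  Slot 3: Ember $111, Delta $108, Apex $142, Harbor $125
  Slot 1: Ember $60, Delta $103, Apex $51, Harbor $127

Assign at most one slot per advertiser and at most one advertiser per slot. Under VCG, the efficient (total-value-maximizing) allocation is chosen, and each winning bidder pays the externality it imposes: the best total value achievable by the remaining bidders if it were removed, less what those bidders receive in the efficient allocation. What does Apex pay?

Apex pays $40.

Efficient allocation: Ember→Slot 7 ($101), Delta→Slot 2 ($109), Apex→Slot 3 ($142), Harbor→Slot 1 ($127); total welfare W = $479.
Apex receives Slot 3 at value $142, so the others get W − 142 = $337.
Without Apex: best allocation of the remaining 3 bidders over all 4 slots is Ember→Slot 3 ($111), Delta→Slot 7 ($139), Harbor→Slot 1 ($127), total $377.
VCG payment = (others' best without Apex) − (others' welfare with Apex) = 377 − 337 = $40.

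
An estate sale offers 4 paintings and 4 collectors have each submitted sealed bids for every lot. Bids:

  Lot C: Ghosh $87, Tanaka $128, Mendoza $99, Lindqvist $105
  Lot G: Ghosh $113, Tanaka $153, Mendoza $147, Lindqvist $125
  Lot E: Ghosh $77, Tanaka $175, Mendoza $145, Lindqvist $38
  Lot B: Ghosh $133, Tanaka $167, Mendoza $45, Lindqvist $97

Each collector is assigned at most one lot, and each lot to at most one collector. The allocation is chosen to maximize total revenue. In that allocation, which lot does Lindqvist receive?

Lindqvist receives Lot C.

This is the linear assignment problem.
Optimal: Ghosh→Lot B ($133), Tanaka→Lot E ($175), Mendoza→Lot G ($147), Lindqvist→Lot C ($105) — total 133+175+147+105 = $560.
Column-greedy (each lot in turn goes to its best remaining collector) gives $449, worse by 111.
No other one-to-one assignment exceeds $560.
Lindqvist's own top lot is Lot G ($125), but forcing Lindqvist→Lot G and reassigning the rest optimally gives only $532 — worse by 28.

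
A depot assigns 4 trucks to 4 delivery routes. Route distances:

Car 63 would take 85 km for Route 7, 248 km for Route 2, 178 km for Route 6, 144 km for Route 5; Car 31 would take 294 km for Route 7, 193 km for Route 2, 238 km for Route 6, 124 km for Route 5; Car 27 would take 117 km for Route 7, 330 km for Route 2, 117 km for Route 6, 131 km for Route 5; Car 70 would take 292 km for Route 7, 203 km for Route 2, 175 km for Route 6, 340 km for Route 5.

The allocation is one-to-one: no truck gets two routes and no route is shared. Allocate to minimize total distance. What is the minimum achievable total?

Minimum total: 529 km

Treat this as an assignment problem: match each truck to one route.
Optimal: Car 63→Route 7 (85 km), Car 31→Route 5 (124 km), Car 27→Route 6 (117 km), Car 70→Route 2 (203 km) — total 85+124+117+203 = 529 km.
Column-greedy (each route in turn goes to its cheapest remaining truck) gives 735 km, worse by 206.
Swapping Car 63↔Car 27 (Car 63→Route 6 178 km, Car 27→Route 7 117 km) adds 93.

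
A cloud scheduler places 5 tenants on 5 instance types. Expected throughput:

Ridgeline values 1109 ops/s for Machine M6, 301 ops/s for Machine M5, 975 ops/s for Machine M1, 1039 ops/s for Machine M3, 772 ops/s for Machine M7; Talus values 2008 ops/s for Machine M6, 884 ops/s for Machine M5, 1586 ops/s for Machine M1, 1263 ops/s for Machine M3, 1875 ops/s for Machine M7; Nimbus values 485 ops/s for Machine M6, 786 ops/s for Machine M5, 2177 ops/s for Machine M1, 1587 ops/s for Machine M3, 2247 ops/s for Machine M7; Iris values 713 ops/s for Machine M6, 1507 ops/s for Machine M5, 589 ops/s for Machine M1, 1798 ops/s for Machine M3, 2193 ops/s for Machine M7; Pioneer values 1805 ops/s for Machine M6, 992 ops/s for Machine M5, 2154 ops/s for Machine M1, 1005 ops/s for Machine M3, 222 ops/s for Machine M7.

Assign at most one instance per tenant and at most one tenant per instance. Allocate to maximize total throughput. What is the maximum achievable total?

Maximum total: 8955 ops/s

Optimal: Ridgeline→Machine M3 (1039 ops/s), Talus→Machine M6 (2008 ops/s), Nimbus→Machine M7 (2247 ops/s), Iris→Machine M5 (1507 ops/s), Pioneer→Machine M1 (2154 ops/s) — total 1039+2008+2247+1507+2154 = 8955 ops/s.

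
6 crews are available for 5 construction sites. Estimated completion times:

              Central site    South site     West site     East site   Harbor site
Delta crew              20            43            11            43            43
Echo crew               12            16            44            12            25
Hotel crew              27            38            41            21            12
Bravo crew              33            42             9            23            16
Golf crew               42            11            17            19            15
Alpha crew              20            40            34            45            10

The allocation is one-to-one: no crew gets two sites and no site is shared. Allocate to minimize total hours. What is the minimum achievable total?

This is a one-to-one assignment (minimum-cost bipartite matching).
Optimal: Delta crew→Central site (20 hours), Golf crew→South site (11 hours), Bravo crew→West site (9 hours), Echo crew→East site (12 hours), Alpha crew→Harbor site (10 hours) — total 20+11+9+12+10 = 62 hours.
Min-entry greedy (repeatedly take the single cheapest remaining cell) gives 63 hours, worse by 1.

Minimum total: 62 hours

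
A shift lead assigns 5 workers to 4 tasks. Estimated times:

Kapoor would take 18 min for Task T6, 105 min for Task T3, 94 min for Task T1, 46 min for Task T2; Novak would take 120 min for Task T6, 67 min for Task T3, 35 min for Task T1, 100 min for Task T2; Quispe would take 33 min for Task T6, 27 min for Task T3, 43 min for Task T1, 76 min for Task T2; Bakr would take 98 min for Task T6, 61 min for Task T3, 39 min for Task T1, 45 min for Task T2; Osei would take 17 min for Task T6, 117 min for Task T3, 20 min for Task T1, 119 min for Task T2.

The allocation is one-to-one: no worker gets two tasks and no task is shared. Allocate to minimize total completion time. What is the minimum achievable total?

Minimum total: 110 min

This is the linear assignment problem.
Optimal: Kapoor→Task T6 (18 min), Quispe→Task T3 (27 min), Osei→Task T1 (20 min), Bakr→Task T2 (45 min) — total 18+27+20+45 = 110 min.
Column-greedy (each task in turn goes to its cheapest remaining worker) gives 124 min, worse by 14.
Next-best assignment: Osei→Task T6, Quispe→Task T3, Novak→Task T1, Bakr→Task T2 = 124 min.
Every other assignment is strictly worse.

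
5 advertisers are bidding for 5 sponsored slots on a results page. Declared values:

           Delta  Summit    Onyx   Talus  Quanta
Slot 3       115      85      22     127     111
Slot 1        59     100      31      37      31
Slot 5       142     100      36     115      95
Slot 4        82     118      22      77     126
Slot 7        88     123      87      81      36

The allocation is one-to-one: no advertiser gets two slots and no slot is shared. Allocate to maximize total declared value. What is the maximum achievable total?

Max total: $582

Optimal: Delta→Slot 5 ($142), Summit→Slot 1 ($100), Onyx→Slot 7 ($87), Talus→Slot 3 ($127), Quanta→Slot 4 ($126) — total 142+100+87+127+126 = $582.
Max-entry greedy (repeatedly take the single best remaining cell) gives $549, worse by 33.
Next-best assignment: Delta→Slot 5, Summit→Slot 7, Onyx→Slot 1, Talus→Slot 3, Quanta→Slot 4 = $549.
Checked against all permutations: $582 is optimal.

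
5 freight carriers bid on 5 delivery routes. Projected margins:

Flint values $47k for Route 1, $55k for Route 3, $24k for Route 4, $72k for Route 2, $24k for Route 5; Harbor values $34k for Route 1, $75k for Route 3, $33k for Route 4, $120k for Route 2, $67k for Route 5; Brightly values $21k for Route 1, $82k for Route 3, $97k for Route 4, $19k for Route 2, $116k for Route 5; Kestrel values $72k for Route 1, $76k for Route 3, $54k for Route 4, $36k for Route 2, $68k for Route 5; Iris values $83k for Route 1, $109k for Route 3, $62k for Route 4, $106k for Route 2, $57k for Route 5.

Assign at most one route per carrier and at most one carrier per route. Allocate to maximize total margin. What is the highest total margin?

Max total: $446k

Optimal: Flint→Route 1 ($47k), Harbor→Route 2 ($120k), Brightly→Route 5 ($116k), Kestrel→Route 4 ($54k), Iris→Route 3 ($109k) — total 47+120+116+54+109 = $446k.
Next-best assignment: Flint→Route 1, Harbor→Route 2, Brightly→Route 4, Kestrel→Route 5, Iris→Route 3 = $441k.
Swapping Kestrel↔Harbor (Kestrel→Route 2 $36k, Harbor→Route 4 $33k) loses 105.
Checked against all permutations: $446k is optimal.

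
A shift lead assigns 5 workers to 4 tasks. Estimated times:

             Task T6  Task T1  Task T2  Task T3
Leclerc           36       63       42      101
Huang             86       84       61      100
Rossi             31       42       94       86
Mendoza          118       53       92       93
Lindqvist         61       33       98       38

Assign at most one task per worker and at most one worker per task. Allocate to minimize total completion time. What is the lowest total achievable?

This is a one-to-one assignment (minimum-cost bipartite matching).
Optimal: Rossi→Task T6 (31 min), Mendoza→Task T1 (53 min), Leclerc→Task T2 (42 min), Lindqvist→Task T3 (38 min) — total 31+53+42+38 = 164 min.
Column-greedy (each task in turn goes to its cheapest remaining worker) gives 199 min, worse by 35.
Swapping Leclerc↔Mendoza (Leclerc→Task T1 63 min, Mendoza→Task T2 92 min) adds 60.

Min total: 164 min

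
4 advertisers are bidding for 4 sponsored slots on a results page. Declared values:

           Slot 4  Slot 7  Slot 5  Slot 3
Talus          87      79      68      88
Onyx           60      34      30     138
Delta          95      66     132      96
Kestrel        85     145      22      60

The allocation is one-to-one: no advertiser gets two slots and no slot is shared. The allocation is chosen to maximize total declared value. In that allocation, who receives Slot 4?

Talus receives Slot 4.

This is a one-to-one assignment (maximum-weight bipartite matching).
Optimal: Talus→Slot 4 ($87), Onyx→Slot 3 ($138), Delta→Slot 5 ($132), Kestrel→Slot 7 ($145) — total 87+138+132+145 = $502.
Column-greedy (each slot in turn goes to its best remaining advertiser) gives $446, worse by 56.
Talus's own top slot is Slot 3 ($88), but forcing Talus→Slot 3 and reassigning the rest optimally gives only $425 — worse by 77.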